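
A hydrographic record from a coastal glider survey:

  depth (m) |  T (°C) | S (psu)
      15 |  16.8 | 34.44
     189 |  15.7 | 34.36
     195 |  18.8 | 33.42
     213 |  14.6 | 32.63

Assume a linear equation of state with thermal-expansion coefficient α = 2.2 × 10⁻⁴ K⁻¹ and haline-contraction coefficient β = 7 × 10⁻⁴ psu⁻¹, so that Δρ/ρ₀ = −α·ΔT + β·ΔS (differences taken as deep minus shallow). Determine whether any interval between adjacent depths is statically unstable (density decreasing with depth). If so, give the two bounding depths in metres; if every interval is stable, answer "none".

189–195 m

Evaluate Δρ/ρ₀ = −αΔT + βΔS across each adjacent pair:
  15–189 m: −αΔT+βΔS = −(2.2 × 10⁻⁴)(-1.1)+(7 × 10⁻⁴)(-0.08) = 1.9 × 10⁻⁴ → stable
  189–195 m: −αΔT+βΔS = −(2.2 × 10⁻⁴)(+3.1)+(7 × 10⁻⁴)(-0.94) = -1.3 × 10⁻³ → UNSTABLE
  195–213 m: −αΔT+βΔS = −(2.2 × 10⁻⁴)(-4.2)+(7 × 10⁻⁴)(-0.79) = 3.7 × 10⁻⁴ → stable
The 189–195 m interval has Δρ < 0: lighter water underlies denser water.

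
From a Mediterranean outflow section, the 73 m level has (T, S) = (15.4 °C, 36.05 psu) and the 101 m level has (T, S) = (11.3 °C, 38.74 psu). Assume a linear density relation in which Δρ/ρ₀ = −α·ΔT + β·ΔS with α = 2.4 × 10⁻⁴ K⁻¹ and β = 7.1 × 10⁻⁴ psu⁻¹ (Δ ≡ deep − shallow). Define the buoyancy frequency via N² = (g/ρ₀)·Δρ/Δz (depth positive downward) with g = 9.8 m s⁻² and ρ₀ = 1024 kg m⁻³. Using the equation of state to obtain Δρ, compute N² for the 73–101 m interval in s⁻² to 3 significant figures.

ΔT = -4.1 K, ΔS = +2.69 psu (deep − shallow).
Δρ/ρ₀ = −αΔT + βΔS = 9.84 × 10⁻⁴ + 1.9099 × 10⁻³ = 2.8939 × 10⁻³, so Δρ ≈ 2.963 kg m⁻³.
N² = (g/ρ₀)·Δρ/Δz = g·(Δρ/ρ₀)/Δz = 9.8 × 2.8939 × 10⁻³ / 28 = 1.0129 × 10⁻³ s⁻² ≈ 1.01 × 10⁻³ s⁻².

1.01 × 10⁻³ s⁻²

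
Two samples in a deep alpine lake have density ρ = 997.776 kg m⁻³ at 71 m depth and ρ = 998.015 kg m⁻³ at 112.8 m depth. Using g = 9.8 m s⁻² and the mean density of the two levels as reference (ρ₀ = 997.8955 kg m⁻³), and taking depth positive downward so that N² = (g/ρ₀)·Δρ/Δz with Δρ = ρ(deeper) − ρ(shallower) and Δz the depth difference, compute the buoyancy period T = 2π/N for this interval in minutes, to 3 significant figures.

14.0 min

Δρ = 998.015 − 997.776 = 0.239 kg m⁻³ over Δz = 112.8 − 71 = 41.8 m.
N² = (9.8/997.8955) × (0.239/41.8) = 5.6152 × 10⁻⁵ s⁻².
N = √(5.6152 × 10⁻⁵) = 7.4935 × 10⁻³ rad s⁻¹, so T = 2π/N = 838.48 s = 13.975 min ≈ 14.0 min.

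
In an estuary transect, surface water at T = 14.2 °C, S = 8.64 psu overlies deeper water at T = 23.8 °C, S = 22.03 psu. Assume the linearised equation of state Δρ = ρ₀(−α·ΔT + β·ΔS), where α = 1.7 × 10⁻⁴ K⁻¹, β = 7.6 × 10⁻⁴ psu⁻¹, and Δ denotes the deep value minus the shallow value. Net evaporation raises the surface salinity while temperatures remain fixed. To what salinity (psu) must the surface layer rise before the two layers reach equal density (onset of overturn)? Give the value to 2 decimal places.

19.88 psu

Neutral buoyancy requires −α(T_deep − T_surf) + β(S_deep − S_surf′) = 0.
S_surf′ = S_deep − (α/β)·ΔT = 22.03 − (1.7 × 10⁻⁴/7.6 × 10⁻⁴)·(+9.6) = 19.8826 psu.
Increase required: 19.8826 − 8.64 = 11.2426 psu.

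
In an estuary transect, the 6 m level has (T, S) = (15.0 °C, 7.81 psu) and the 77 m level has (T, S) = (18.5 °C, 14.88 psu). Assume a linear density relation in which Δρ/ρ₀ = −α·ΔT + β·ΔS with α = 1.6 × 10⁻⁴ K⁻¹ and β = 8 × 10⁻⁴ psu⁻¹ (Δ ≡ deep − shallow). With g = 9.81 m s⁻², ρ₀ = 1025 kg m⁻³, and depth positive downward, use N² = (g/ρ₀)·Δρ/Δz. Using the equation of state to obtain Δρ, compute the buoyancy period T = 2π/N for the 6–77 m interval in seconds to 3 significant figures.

ΔT = +3.5 K, ΔS = +7.07 psu (deep − shallow).
Δρ/ρ₀ = −αΔT + βΔS = -5.60 × 10⁻⁴ + 5.656 × 10⁻³ = 5.096 × 10⁻³, so Δρ ≈ 5.223 kg m⁻³.
N² = (g/ρ₀)·Δρ/Δz = g·(Δρ/ρ₀)/Δz = 9.81 × 5.096 × 10⁻³ / 71 = 7.0411 × 10⁻⁴ s⁻².
N = √(7.0411 × 10⁻⁴) = 0.026535 rad s⁻¹ → T = 2π/N = 236.79 s ≈ 237 s.

237 s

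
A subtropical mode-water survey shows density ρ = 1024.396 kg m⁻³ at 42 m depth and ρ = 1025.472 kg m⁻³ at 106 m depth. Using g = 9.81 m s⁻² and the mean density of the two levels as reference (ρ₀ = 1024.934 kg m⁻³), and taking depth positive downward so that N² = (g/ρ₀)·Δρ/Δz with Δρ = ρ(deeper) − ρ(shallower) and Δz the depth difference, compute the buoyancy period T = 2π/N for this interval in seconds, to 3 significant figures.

Δρ = 1025.472 − 1024.396 = 1.076 kg m⁻³ over Δz = 106 − 42 = 64 m.
N² = (9.81/1024.934) × (1.076/64) = 1.6092 × 10⁻⁴ s⁻².
N = √(1.6092 × 10⁻⁴) = 0.012685 rad s⁻¹, so T = 2π/N = 495.32 s ≈ 495 s.

495 s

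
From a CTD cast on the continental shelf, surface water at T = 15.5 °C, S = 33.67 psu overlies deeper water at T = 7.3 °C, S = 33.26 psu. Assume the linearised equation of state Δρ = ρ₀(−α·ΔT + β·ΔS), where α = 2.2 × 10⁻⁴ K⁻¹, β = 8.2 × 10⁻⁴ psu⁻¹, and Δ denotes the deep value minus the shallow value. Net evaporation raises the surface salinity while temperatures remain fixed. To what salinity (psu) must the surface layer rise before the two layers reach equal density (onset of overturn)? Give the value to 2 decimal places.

Neutral buoyancy requires −α(T_deep − T_surf) + β(S_deep − S_surf′) = 0.
S_surf′ = S_deep − (α/β)·ΔT = 33.26 − (2.2 × 10⁻⁴/8.2 × 10⁻⁴)·(-8.2) = 35.4600 psu.
Increase required: 35.4600 − 33.67 = 1.7900 psu.

35.46 psu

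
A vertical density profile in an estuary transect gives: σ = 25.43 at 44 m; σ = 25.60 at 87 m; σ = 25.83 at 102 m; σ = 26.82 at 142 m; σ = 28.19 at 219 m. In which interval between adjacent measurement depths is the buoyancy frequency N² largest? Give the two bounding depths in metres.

Compute the density gradient over each adjacent pair:
  44–87 m: Δρ/Δz = 0.17/43 = 4.0 × 10⁻³ kg m⁻⁴
  87–102 m: Δρ/Δz = 0.23/15 = 0.015 kg m⁻⁴
  102–142 m: Δρ/Δz = 0.99/40 = 0.025 kg m⁻⁴
  142–219 m: Δρ/Δz = 1.37/77 = 0.018 kg m⁻⁴
The largest gradient is in the 102–142 m interval — the pycnocline.

102–142 m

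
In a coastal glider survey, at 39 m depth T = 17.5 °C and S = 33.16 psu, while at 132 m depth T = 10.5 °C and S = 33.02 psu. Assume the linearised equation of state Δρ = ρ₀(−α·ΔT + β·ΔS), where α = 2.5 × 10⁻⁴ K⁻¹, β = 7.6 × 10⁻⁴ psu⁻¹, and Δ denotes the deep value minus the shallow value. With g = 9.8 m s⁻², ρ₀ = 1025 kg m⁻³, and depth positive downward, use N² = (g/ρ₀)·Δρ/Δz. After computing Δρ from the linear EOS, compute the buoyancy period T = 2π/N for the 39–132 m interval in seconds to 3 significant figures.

ΔT = -7.0 K, ΔS = -0.14 psu (deep − shallow).
Δρ/ρ₀ = −αΔT + βΔS = 1.75 × 10⁻³ − 1.064 × 10⁻⁴ = 1.6436 × 10⁻³, so Δρ ≈ 1.685 kg m⁻³.
N² = (g/ρ₀)·Δρ/Δz = g·(Δρ/ρ₀)/Δz = 9.8 × 1.6436 × 10⁻³ / 93 = 1.7320 × 10⁻⁴ s⁻².
N = √(1.7320 × 10⁻⁴) = 0.013161 rad s⁻¹ → T = 2π/N = 477.41 s ≈ 477 s.

477 s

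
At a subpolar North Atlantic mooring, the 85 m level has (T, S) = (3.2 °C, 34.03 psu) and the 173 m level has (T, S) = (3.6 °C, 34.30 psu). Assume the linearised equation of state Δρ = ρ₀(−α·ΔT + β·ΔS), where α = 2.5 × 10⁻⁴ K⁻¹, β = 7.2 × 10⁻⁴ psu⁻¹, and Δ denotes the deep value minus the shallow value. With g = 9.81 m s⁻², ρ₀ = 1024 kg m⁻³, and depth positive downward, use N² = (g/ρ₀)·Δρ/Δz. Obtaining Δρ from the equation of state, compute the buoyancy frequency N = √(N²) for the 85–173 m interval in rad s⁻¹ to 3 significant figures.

ΔT = +0.4 K, ΔS = +0.27 psu (deep − shallow).
Δρ/ρ₀ = −αΔT + βΔS = -1.00 × 10⁻⁴ + 1.944 × 10⁻⁴ = 9.44 × 10⁻⁵, so Δρ ≈ 0.09667 kg m⁻³.
N² = (g/ρ₀)·Δρ/Δz = g·(Δρ/ρ₀)/Δz = 9.81 × 9.44 × 10⁻⁵ / 88 = 1.0523 × 10⁻⁵ s⁻².
N = √(1.0523 × 10⁻⁵) = 3.2439 × 10⁻³ rad s⁻¹ ≈ 3.24 × 10⁻³ rad s⁻¹.

3.24 × 10⁻³ rad s⁻¹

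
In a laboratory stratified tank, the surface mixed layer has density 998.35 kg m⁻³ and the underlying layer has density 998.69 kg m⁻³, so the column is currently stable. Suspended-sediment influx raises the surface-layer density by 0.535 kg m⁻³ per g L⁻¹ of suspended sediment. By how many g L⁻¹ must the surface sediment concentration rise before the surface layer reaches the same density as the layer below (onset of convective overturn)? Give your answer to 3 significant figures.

0.636 g L⁻¹

Density deficit of the surface layer: 998.69 − 998.35 = 0.34 kg m⁻³.
Required change = 0.34 / 0.535 = 0.636 g L⁻¹.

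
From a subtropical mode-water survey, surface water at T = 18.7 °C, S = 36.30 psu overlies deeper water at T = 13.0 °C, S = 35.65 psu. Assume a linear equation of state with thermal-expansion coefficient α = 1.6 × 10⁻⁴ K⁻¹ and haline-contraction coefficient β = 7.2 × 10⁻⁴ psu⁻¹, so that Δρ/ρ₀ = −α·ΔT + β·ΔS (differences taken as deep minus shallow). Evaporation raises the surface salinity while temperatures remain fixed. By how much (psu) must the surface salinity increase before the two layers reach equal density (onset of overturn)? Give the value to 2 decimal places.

0.62 psu

Neutral buoyancy requires −α(T_deep − T_surf) + β(S_deep − S_surf′) = 0.
S_surf′ = S_deep − (α/β)·ΔT = 35.65 − (1.6 × 10⁻⁴/7.2 × 10⁻⁴)·(-5.7) = 36.9167 psu.
Increase required: 36.9167 − 36.30 = 0.6167 psu.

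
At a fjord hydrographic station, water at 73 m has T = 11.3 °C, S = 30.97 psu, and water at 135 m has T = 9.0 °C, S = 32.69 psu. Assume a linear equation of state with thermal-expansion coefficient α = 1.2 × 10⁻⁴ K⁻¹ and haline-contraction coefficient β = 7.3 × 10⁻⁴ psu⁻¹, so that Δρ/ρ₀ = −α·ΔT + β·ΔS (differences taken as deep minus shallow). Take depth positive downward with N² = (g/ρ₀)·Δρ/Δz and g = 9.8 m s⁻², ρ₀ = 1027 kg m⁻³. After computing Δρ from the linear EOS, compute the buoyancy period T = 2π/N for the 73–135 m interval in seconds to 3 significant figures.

404 s

ΔT = -2.3 K, ΔS = +1.72 psu (deep − shallow).
Δρ/ρ₀ = −αΔT + βΔS = 2.76 × 10⁻⁴ + 1.2556 × 10⁻³ = 1.5316 × 10⁻³, so Δρ ≈ 1.573 kg m⁻³.
N² = (g/ρ₀)·Δρ/Δz = g·(Δρ/ρ₀)/Δz = 9.8 × 1.5316 × 10⁻³ / 62 = 2.4209 × 10⁻⁴ s⁻².
N = √(2.4209 × 10⁻⁴) = 0.015559 rad s⁻¹ → T = 2π/N = 403.83 s ≈ 404 s.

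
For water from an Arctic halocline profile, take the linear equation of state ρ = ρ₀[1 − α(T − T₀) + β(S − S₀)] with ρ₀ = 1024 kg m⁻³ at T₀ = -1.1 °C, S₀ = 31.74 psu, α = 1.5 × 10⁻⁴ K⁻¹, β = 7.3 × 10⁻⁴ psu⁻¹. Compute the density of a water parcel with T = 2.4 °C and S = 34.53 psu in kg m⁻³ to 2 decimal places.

T − T₀ = +3.5 K, S − S₀ = +2.79 psu.
Bracket = 1 − α·(+3.5) + β·(+2.79) = 1 + (1.5117 × 10⁻³) = 1.0015117.
ρ = 1024 × 1.0015117 = 1025.55 kg m⁻³.

1025.55 kg m⁻³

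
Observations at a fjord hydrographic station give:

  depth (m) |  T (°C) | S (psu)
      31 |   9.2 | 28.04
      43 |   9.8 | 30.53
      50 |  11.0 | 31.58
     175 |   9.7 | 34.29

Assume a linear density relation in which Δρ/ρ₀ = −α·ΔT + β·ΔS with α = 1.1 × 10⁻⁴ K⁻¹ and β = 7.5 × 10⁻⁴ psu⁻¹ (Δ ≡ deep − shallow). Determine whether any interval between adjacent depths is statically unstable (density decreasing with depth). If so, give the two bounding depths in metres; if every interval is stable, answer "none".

none

Evaluate Δρ/ρ₀ = −αΔT + βΔS across each adjacent pair:
  31–43 m: −αΔT+βΔS = −(1.1 × 10⁻⁴)(+0.6)+(7.5 × 10⁻⁴)(+2.49) = 1.8 × 10⁻³ → stable
  43–50 m: −αΔT+βΔS = −(1.1 × 10⁻⁴)(+1.2)+(7.5 × 10⁻⁴)(+1.05) = 6.6 × 10⁻⁴ → stable
  50–175 m: −αΔT+βΔS = −(1.1 × 10⁻⁴)(-1.3)+(7.5 × 10⁻⁴)(+2.71) = 2.2 × 10⁻³ → stable
Every interval has Δρ > 0: the column is stably stratified throughout.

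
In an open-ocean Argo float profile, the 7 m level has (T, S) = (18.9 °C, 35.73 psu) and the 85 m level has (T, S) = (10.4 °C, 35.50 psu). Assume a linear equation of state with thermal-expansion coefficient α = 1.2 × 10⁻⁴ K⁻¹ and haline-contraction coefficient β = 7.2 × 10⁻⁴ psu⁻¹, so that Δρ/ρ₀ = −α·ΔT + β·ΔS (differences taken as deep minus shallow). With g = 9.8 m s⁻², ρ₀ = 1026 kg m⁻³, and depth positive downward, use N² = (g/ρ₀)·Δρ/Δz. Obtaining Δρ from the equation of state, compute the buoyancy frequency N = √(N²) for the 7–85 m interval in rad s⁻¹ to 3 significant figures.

0.0104 rad s⁻¹

ΔT = -8.5 K, ΔS = -0.23 psu (deep − shallow).
Δρ/ρ₀ = −αΔT + βΔS = 1.02 × 10⁻³ − 1.656 × 10⁻⁴ = 8.544 × 10⁻⁴, so Δρ ≈ 0.8766 kg m⁻³.
N² = (g/ρ₀)·Δρ/Δz = g·(Δρ/ρ₀)/Δz = 9.8 × 8.544 × 10⁻⁴ / 78 = 1.0735 × 10⁻⁴ s⁻².
N = √(1.0735 × 10⁻⁴) = 0.010361 rad s⁻¹ ≈ 0.0104 rad s⁻¹.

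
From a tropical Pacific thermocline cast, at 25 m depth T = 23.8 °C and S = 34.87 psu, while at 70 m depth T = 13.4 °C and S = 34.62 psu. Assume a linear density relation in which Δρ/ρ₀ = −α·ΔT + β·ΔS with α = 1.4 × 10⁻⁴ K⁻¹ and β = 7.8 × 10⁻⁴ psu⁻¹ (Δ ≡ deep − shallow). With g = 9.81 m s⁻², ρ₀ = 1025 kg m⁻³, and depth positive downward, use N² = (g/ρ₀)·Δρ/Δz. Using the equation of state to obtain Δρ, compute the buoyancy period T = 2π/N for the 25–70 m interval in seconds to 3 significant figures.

379 s

ΔT = -10.4 K, ΔS = -0.25 psu (deep − shallow).
Δρ/ρ₀ = −αΔT + βΔS = 1.456 × 10⁻³ − 1.95 × 10⁻⁴ = 1.261 × 10⁻³, so Δρ ≈ 1.293 kg m⁻³.
N² = (g/ρ₀)·Δρ/Δz = g·(Δρ/ρ₀)/Δz = 9.81 × 1.261 × 10⁻³ / 45 = 2.7490 × 10⁻⁴ s⁻².
N = √(2.7490 × 10⁻⁴) = 0.016580 rad s⁻¹ → T = 2π/N = 378.96 s ≈ 379 s.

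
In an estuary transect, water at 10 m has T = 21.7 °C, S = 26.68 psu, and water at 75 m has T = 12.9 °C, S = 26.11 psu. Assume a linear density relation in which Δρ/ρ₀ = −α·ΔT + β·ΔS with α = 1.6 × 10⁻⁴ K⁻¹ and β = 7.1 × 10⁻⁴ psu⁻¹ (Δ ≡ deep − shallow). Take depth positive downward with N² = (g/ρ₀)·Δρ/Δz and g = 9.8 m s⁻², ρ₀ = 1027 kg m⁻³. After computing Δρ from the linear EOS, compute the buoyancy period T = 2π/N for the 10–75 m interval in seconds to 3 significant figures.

ΔT = -8.8 K, ΔS = -0.57 psu (deep − shallow).
Δρ/ρ₀ = −αΔT + βΔS = 1.408 × 10⁻³ − 4.047 × 10⁻⁴ = 1.0033 × 10⁻³, so Δρ ≈ 1.030 kg m⁻³.
N² = (g/ρ₀)·Δρ/Δz = g·(Δρ/ρ₀)/Δz = 9.8 × 1.0033 × 10⁻³ / 65 = 1.5127 × 10⁻⁴ s⁻².
N = √(1.5127 × 10⁻⁴) = 0.012299 rad s⁻¹ → T = 2π/N = 510.87 s ≈ 511 s.

511 s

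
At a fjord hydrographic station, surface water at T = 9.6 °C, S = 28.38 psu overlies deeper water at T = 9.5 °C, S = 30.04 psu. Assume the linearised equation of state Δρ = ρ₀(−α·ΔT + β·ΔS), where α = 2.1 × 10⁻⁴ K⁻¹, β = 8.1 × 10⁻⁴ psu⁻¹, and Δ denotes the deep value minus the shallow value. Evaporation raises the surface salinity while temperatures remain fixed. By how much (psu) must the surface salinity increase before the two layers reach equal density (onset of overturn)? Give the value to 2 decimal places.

Neutral buoyancy requires −α(T_deep − T_surf) + β(S_deep − S_surf′) = 0.
S_surf′ = S_deep − (α/β)·ΔT = 30.04 − (2.1 × 10⁻⁴/8.1 × 10⁻⁴)·(-0.1) = 30.0659 psu.
Increase required: 30.0659 − 28.38 = 1.6859 psu.

1.69 psu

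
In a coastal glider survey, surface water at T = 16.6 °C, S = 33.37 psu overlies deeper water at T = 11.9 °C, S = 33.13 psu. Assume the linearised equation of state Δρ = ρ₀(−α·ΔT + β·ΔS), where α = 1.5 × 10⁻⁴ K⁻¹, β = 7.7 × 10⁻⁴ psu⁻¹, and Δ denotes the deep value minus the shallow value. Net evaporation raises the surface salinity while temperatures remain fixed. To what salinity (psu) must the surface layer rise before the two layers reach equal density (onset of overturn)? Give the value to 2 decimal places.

Neutral buoyancy requires −α(T_deep − T_surf) + β(S_deep − S_surf′) = 0.
S_surf′ = S_deep − (α/β)·ΔT = 33.13 − (1.5 × 10⁻⁴/7.7 × 10⁻⁴)·(-4.7) = 34.0456 psu.
Increase required: 34.0456 − 33.37 = 0.6756 psu.

34.05 psu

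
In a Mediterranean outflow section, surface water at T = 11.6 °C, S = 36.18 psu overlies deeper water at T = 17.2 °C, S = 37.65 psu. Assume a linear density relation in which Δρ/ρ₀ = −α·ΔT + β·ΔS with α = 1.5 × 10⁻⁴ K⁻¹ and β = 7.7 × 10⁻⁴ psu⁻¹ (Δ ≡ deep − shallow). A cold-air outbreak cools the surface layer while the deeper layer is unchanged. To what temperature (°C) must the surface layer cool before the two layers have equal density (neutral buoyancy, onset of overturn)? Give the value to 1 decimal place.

Neutral buoyancy requires Δρ = 0, i.e. −α(T_deep − T_surf′) + β(S_deep − S_surf) = 0.
T_surf′ = T_deep − (β/α)·ΔS = 17.2 − (7.7 × 10⁻⁴/1.5 × 10⁻⁴)·(+1.47) = 9.654 °C.
Cooling required: 11.6 − (9.654) = 1.946 °C.

9.7 °C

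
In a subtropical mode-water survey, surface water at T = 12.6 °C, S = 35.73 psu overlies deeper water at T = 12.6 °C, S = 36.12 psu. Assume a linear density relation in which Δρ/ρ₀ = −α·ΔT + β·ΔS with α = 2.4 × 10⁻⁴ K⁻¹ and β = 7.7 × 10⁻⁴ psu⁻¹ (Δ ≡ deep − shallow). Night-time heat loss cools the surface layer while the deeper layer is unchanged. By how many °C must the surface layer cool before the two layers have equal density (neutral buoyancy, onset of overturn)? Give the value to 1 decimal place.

1.3 °C

Neutral buoyancy requires Δρ = 0, i.e. −α(T_deep − T_surf′) + β(S_deep − S_surf) = 0.
T_surf′ = T_deep − (β/α)·ΔS = 12.6 − (7.7 × 10⁻⁴/2.4 × 10⁻⁴)·(+0.39) = 11.349 °C.
Cooling required: 12.6 − (11.349) = 1.251 °C.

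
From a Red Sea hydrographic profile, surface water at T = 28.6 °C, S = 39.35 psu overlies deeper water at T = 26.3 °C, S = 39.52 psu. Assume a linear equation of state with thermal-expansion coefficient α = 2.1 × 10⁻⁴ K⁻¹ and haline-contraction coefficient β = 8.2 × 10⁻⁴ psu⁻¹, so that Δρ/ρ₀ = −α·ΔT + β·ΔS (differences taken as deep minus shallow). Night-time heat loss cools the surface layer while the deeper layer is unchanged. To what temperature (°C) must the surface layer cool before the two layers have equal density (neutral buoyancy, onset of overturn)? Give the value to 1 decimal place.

25.6 °C

Neutral buoyancy requires Δρ = 0, i.e. −α(T_deep − T_surf′) + β(S_deep − S_surf) = 0.
T_surf′ = T_deep − (β/α)·ΔS = 26.3 − (8.2 × 10⁻⁴/2.1 × 10⁻⁴)·(+0.17) = 25.636 °C.
Cooling required: 28.6 − (25.636) = 2.964 °C.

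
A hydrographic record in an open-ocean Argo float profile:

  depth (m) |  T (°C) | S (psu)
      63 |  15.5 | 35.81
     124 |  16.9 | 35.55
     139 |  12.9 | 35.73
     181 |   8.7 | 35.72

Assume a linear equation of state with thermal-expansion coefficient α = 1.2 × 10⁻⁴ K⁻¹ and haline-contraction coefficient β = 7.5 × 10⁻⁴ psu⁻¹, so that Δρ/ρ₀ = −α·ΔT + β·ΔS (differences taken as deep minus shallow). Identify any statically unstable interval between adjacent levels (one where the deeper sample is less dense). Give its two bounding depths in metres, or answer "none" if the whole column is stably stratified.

Evaluate Δρ/ρ₀ = −αΔT + βΔS across each adjacent pair:
  63–124 m: −αΔT+βΔS = −(1.2 × 10⁻⁴)(+1.4)+(7.5 × 10⁻⁴)(-0.26) = -3.6 × 10⁻⁴ → UNSTABLE
  124–139 m: −αΔT+βΔS = −(1.2 × 10⁻⁴)(-4.0)+(7.5 × 10⁻⁴)(+0.18) = 6.1 × 10⁻⁴ → stable
  139–181 m: −αΔT+βΔS = −(1.2 × 10⁻⁴)(-4.2)+(7.5 × 10⁻⁴)(-0.01) = 5.0 × 10⁻⁴ → stable
The 63–124 m interval has Δρ < 0: lighter water underlies denser water.

63–124 m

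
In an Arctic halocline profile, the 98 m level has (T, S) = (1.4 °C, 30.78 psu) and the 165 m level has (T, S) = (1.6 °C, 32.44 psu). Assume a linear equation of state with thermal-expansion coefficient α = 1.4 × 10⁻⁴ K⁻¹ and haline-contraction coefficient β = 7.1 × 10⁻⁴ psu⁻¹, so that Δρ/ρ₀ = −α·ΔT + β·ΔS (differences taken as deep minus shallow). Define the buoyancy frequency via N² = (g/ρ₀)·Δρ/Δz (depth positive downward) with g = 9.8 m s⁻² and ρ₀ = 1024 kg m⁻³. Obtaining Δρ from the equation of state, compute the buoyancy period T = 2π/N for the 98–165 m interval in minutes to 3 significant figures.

ΔT = +0.2 K, ΔS = +1.66 psu (deep − shallow).
Δρ/ρ₀ = −αΔT + βΔS = -2.80 × 10⁻⁵ + 1.1786 × 10⁻³ = 1.1506 × 10⁻³, so Δρ ≈ 1.178 kg m⁻³.
N² = (g/ρ₀)·Δρ/Δz = g·(Δρ/ρ₀)/Δz = 9.8 × 1.1506 × 10⁻³ / 67 = 1.6830 × 10⁻⁴ s⁻².
N = √(1.6830 × 10⁻⁴) = 0.012973 rad s⁻¹ → T = 2π/N = 484.33 s = 8.0722 min ≈ 8.07 min.

8.07 min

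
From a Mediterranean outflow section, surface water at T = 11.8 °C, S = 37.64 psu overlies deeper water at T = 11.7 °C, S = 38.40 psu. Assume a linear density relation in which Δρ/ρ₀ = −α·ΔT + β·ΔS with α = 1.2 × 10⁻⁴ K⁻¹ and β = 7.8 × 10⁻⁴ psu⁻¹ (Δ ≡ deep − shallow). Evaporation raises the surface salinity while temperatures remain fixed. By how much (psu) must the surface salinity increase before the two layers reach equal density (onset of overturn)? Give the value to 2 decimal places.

Neutral buoyancy requires −α(T_deep − T_surf) + β(S_deep − S_surf′) = 0.
S_surf′ = S_deep − (α/β)·ΔT = 38.40 − (1.2 × 10⁻⁴/7.8 × 10⁻⁴)·(-0.1) = 38.4154 psu.
Increase required: 38.4154 − 37.64 = 0.7754 psu.

0.78 psu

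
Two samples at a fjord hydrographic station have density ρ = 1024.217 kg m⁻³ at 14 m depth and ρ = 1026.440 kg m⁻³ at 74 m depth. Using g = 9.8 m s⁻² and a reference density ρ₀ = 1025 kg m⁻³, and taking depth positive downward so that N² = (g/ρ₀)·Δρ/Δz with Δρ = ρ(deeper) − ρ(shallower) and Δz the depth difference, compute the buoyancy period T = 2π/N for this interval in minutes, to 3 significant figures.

Δρ = 1026.440 − 1024.217 = 2.223 kg m⁻³ over Δz = 74 − 14 = 60 m.
N² = (9.8/1025) × (2.223/60) = 3.5423 × 10⁻⁴ s⁻².
N = √(3.5423 × 10⁻⁴) = 0.018821 rad s⁻¹, so T = 2π/N = 333.84 s = 5.5640 min ≈ 5.56 min.

5.56 min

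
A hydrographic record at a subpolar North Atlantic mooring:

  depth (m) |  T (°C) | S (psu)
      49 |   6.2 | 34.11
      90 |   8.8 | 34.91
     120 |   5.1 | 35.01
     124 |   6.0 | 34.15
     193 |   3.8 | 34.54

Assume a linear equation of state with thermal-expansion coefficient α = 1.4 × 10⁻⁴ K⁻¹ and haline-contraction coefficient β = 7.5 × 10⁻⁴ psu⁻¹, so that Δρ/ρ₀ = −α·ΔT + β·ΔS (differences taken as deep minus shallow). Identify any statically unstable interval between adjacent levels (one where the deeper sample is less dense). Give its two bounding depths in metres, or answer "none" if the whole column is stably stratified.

Evaluate Δρ/ρ₀ = −αΔT + βΔS across each adjacent pair:
  49–90 m: −αΔT+βΔS = −(1.4 × 10⁻⁴)(+2.6)+(7.5 × 10⁻⁴)(+0.80) = 2.4 × 10⁻⁴ → stable
  90–120 m: −αΔT+βΔS = −(1.4 × 10⁻⁴)(-3.7)+(7.5 × 10⁻⁴)(+0.10) = 5.9 × 10⁻⁴ → stable
  120–124 m: −αΔT+βΔS = −(1.4 × 10⁻⁴)(+0.9)+(7.5 × 10⁻⁴)(-0.86) = -7.7 × 10⁻⁴ → UNSTABLE
  124–193 m: −αΔT+βΔS = −(1.4 × 10⁻⁴)(-2.2)+(7.5 × 10⁻⁴)(+0.39) = 6.0 × 10⁻⁴ → stable
The 120–124 m interval has Δρ < 0: lighter water underlies denser water.

120–124 m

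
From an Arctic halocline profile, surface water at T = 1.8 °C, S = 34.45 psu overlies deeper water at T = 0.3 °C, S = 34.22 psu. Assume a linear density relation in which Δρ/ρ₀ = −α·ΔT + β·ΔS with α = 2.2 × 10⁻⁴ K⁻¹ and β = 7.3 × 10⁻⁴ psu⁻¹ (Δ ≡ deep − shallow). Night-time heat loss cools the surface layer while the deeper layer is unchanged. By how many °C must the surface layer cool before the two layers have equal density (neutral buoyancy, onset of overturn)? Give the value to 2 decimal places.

0.74 °C

Neutral buoyancy requires Δρ = 0, i.e. −α(T_deep − T_surf′) + β(S_deep − S_surf) = 0.
T_surf′ = T_deep − (β/α)·ΔS = 0.3 − (7.3 × 10⁻⁴/2.2 × 10⁻⁴)·(-0.23) = 1.0632 °C.
Cooling required: 1.8 − (1.0632) = 0.7368 °C.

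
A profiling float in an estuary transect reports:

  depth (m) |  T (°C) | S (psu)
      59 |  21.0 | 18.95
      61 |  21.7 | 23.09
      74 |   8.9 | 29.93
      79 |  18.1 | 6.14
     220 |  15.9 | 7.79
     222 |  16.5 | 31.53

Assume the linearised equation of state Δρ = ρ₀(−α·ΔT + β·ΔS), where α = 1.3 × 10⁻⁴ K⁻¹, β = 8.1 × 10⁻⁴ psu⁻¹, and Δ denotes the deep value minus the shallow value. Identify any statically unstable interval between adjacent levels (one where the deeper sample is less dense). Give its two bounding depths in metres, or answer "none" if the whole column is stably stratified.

Evaluate Δρ/ρ₀ = −αΔT + βΔS across each adjacent pair:
  59–61 m: −αΔT+βΔS = −(1.3 × 10⁻⁴)(+0.7)+(8.1 × 10⁻⁴)(+4.14) = 3.3 × 10⁻³ → stable
  61–74 m: −αΔT+βΔS = −(1.3 × 10⁻⁴)(-12.8)+(8.1 × 10⁻⁴)(+6.84) = 7.2 × 10⁻³ → stable
  74–79 m: −αΔT+βΔS = −(1.3 × 10⁻⁴)(+9.2)+(8.1 × 10⁻⁴)(-23.79) = -0.020 → UNSTABLE
  79–220 m: −αΔT+βΔS = −(1.3 × 10⁻⁴)(-2.2)+(8.1 × 10⁻⁴)(+1.65) = 1.6 × 10⁻³ → stable
  220–222 m: −αΔT+βΔS = −(1.3 × 10⁻⁴)(+0.6)+(8.1 × 10⁻⁴)(+23.74) = 0.019 → stable
The 74–79 m interval has Δρ < 0: lighter water underlies denser water.

74–79 m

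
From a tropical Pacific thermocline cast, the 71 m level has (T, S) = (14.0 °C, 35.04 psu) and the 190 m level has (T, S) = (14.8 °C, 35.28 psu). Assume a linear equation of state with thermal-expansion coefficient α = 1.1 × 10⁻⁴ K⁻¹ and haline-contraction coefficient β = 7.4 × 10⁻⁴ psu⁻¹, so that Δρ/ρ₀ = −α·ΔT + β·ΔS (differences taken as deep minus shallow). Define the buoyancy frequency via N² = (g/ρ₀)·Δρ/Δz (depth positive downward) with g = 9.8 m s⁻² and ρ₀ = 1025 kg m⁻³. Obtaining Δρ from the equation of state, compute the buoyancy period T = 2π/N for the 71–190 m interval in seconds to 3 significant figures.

ΔT = +0.8 K, ΔS = +0.24 psu (deep − shallow).
Δρ/ρ₀ = −αΔT + βΔS = -8.80 × 10⁻⁵ + 1.776 × 10⁻⁴ = 8.96 × 10⁻⁵, so Δρ ≈ 0.09184 kg m⁻³.
N² = (g/ρ₀)·Δρ/Δz = g·(Δρ/ρ₀)/Δz = 9.8 × 8.96 × 10⁻⁵ / 119 = 7.3788 × 10⁻⁶ s⁻².
N = √(7.3788 × 10⁻⁶) = 2.7164 × 10⁻³ rad s⁻¹ → T = 2π/N = 2.3131 × 10³ s ≈ 2.31 × 10³ s.

2.31 × 10³ s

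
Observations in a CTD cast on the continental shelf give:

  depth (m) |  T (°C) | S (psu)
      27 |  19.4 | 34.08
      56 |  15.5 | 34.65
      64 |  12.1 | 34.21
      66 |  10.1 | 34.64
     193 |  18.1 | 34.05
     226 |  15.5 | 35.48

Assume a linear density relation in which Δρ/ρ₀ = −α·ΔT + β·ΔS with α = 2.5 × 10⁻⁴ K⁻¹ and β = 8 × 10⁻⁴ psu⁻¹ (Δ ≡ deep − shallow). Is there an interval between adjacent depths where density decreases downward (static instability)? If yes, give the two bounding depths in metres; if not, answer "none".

66–193 m

Evaluate Δρ/ρ₀ = −αΔT + βΔS across each adjacent pair:
  27–56 m: −αΔT+βΔS = −(2.5 × 10⁻⁴)(-3.9)+(8 × 10⁻⁴)(+0.57) = 1.4 × 10⁻³ → stable
  56–64 m: −αΔT+βΔS = −(2.5 × 10⁻⁴)(-3.4)+(8 × 10⁻⁴)(-0.44) = 5.0 × 10⁻⁴ → stable
  64–66 m: −αΔT+βΔS = −(2.5 × 10⁻⁴)(-2.0)+(8 × 10⁻⁴)(+0.43) = 8.4 × 10⁻⁴ → stable
  66–193 m: −αΔT+βΔS = −(2.5 × 10⁻⁴)(+8.0)+(8 × 10⁻⁴)(-0.59) = -2.5 × 10⁻³ → UNSTABLE
  193–226 m: −αΔT+βΔS = −(2.5 × 10⁻⁴)(-2.6)+(8 × 10⁻⁴)(+1.43) = 1.8 × 10⁻³ → stable
The 66–193 m interval has Δρ < 0: lighter water underlies denser water.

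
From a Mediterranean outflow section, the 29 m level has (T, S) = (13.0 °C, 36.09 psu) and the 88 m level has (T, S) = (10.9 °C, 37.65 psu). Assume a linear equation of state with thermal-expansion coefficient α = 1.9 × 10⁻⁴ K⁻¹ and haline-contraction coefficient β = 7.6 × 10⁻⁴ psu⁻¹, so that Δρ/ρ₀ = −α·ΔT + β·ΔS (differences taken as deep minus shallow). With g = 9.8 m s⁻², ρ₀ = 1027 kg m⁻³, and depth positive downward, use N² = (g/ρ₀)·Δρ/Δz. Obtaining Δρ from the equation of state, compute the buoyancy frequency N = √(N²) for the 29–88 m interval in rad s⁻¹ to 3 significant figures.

ΔT = -2.1 K, ΔS = +1.56 psu (deep − shallow).
Δρ/ρ₀ = −αΔT + βΔS = 3.99 × 10⁻⁴ + 1.1856 × 10⁻³ = 1.5846 × 10⁻³, so Δρ ≈ 1.627 kg m⁻³.
N² = (g/ρ₀)·Δρ/Δz = g·(Δρ/ρ₀)/Δz = 9.8 × 1.5846 × 10⁻³ / 59 = 2.6320 × 10⁻⁴ s⁻².
N = √(2.6320 × 10⁻⁴) = 0.016223 rad s⁻¹ ≈ 0.0162 rad s⁻¹.

0.0162 rad s⁻¹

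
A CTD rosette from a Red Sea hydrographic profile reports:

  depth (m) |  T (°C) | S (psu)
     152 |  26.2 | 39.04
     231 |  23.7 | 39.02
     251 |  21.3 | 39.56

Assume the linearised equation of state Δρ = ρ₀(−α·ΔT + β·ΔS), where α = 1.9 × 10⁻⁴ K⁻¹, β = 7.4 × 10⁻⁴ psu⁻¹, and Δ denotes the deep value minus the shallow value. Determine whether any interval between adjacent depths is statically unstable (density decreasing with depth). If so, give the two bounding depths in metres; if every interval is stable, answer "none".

none

Evaluate Δρ/ρ₀ = −αΔT + βΔS across each adjacent pair:
  152–231 m: −αΔT+βΔS = −(1.9 × 10⁻⁴)(-2.5)+(7.4 × 10⁻⁴)(-0.02) = 4.6 × 10⁻⁴ → stable
  231–251 m: −αΔT+βΔS = −(1.9 × 10⁻⁴)(-2.4)+(7.4 × 10⁻⁴)(+0.54) = 8.6 × 10⁻⁴ → stable
Every interval has Δρ > 0: the column is stably stratified throughout.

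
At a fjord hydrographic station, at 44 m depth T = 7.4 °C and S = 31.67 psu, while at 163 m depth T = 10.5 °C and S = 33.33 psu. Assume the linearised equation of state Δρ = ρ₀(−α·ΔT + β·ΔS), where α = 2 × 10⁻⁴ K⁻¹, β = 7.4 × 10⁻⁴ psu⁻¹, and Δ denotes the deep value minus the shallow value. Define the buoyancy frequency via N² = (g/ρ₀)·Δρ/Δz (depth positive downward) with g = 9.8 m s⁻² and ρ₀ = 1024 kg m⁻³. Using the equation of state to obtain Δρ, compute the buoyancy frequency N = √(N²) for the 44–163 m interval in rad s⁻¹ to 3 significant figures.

ΔT = +3.1 K, ΔS = +1.66 psu (deep − shallow).
Δρ/ρ₀ = −αΔT + βΔS = -6.20 × 10⁻⁴ + 1.2284 × 10⁻³ = 6.084 × 10⁻⁴, so Δρ ≈ 0.6230 kg m⁻³.
N² = (g/ρ₀)·Δρ/Δz = g·(Δρ/ρ₀)/Δz = 9.8 × 6.084 × 10⁻⁴ / 119 = 5.0104 × 10⁻⁵ s⁻².
N = √(5.0104 × 10⁻⁵) = 7.0784 × 10⁻³ rad s⁻¹ ≈ 7.08 × 10⁻³ rad s⁻¹.

7.08 × 10⁻³ rad s⁻¹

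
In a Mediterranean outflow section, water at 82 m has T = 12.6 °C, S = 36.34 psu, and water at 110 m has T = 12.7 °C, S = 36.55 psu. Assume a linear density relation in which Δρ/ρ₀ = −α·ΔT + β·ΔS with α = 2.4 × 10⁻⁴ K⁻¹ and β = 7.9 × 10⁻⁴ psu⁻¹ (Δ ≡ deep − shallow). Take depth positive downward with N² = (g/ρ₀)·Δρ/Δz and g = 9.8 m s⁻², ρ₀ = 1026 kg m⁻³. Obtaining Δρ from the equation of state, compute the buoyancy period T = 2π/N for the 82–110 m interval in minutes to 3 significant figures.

14.9 min

ΔT = +0.1 K, ΔS = +0.21 psu (deep − shallow).
Δρ/ρ₀ = −αΔT + βΔS = -2.40 × 10⁻⁵ + 1.659 × 10⁻⁴ = 1.419 × 10⁻⁴, so Δρ ≈ 0.1456 kg m⁻³.
N² = (g/ρ₀)·Δρ/Δz = g·(Δρ/ρ₀)/Δz = 9.8 × 1.419 × 10⁻⁴ / 28 = 4.9665 × 10⁻⁵ s⁻².
N = √(4.9665 × 10⁻⁵) = 7.0473 × 10⁻³ rad s⁻¹ → T = 2π/N = 891.57 s = 14.860 min ≈ 14.9 min.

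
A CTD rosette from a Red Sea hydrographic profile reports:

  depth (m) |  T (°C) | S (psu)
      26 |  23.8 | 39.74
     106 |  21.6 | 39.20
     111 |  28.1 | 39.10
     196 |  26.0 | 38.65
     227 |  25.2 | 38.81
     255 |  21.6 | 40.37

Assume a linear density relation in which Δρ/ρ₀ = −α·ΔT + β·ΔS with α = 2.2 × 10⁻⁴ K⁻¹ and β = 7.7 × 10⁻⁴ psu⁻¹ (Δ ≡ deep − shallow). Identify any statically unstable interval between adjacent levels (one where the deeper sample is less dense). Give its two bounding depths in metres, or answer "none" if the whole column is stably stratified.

106–111 m

Evaluate Δρ/ρ₀ = −αΔT + βΔS across each adjacent pair:
  26–106 m: −αΔT+βΔS = −(2.2 × 10⁻⁴)(-2.2)+(7.7 × 10⁻⁴)(-0.54) = 6.8 × 10⁻⁵ → stable
  106–111 m: −αΔT+βΔS = −(2.2 × 10⁻⁴)(+6.5)+(7.7 × 10⁻⁴)(-0.10) = -1.5 × 10⁻³ → UNSTABLE
  111–196 m: −αΔT+βΔS = −(2.2 × 10⁻⁴)(-2.1)+(7.7 × 10⁻⁴)(-0.45) = 1.2 × 10⁻⁴ → stable
  196–227 m: −αΔT+βΔS = −(2.2 × 10⁻⁴)(-0.8)+(7.7 × 10⁻⁴)(+0.16) = 3.0 × 10⁻⁴ → stable
  227–255 m: −αΔT+βΔS = −(2.2 × 10⁻⁴)(-3.6)+(7.7 × 10⁻⁴)(+1.56) = 2.0 × 10⁻³ → stable
The 106–111 m interval has Δρ < 0: lighter water underlies denser water.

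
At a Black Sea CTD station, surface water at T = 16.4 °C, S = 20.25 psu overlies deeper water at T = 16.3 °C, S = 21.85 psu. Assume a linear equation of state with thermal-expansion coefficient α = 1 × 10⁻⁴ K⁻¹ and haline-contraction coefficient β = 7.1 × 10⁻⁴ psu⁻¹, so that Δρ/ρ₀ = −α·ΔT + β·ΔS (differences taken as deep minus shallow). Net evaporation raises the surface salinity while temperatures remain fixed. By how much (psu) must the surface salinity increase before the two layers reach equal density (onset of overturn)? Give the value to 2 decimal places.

1.61 psu

Neutral buoyancy requires −α(T_deep − T_surf) + β(S_deep − S_surf′) = 0.
S_surf′ = S_deep − (α/β)·ΔT = 21.85 − (1 × 10⁻⁴/7.1 × 10⁻⁴)·(-0.1) = 21.8641 psu.
Increase required: 21.8641 − 20.25 = 1.6141 psu.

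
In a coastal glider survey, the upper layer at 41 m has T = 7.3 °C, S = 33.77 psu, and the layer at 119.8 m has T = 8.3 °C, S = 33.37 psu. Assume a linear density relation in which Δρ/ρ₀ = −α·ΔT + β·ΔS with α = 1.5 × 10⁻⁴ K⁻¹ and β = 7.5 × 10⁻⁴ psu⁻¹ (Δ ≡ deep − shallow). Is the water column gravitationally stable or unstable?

unstable

ΔT = 8.3 − 7.3 = +1.0 K and ΔS = 33.37 − 33.77 = -0.40 psu (deep − shallow).
−αΔT = -1.50 × 10⁻⁴; βΔS = -3.00 × 10⁻⁴; sum Δρ/ρ₀ = -4.50 × 10⁻⁴.
Δρ/ρ₀ < 0, so Δρ < 0: deeper water is lighter → statically unstable; the column would overturn.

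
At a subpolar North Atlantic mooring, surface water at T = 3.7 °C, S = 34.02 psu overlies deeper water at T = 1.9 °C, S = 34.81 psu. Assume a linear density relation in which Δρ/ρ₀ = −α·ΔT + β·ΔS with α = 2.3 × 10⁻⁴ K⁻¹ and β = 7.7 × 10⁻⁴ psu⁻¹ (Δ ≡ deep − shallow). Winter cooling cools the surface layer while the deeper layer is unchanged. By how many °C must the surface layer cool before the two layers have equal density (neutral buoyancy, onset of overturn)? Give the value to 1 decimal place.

Neutral buoyancy requires Δρ = 0, i.e. −α(T_deep − T_surf′) + β(S_deep − S_surf) = 0.
T_surf′ = T_deep − (β/α)·ΔS = 1.9 − (7.7 × 10⁻⁴/2.3 × 10⁻⁴)·(+0.79) = -0.745 °C.
Cooling required: 3.7 − (-0.745) = 4.445 °C.

4.4 °C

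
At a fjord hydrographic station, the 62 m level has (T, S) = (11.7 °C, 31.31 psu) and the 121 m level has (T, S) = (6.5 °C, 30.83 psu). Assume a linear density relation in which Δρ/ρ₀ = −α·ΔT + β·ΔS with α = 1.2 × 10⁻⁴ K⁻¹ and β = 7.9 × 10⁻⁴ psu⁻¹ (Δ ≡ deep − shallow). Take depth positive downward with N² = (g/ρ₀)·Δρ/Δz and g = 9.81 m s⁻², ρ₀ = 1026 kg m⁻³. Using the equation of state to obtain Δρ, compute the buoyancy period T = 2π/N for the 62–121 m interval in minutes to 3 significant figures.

ΔT = -5.2 K, ΔS = -0.48 psu (deep − shallow).
Δρ/ρ₀ = −αΔT + βΔS = 6.24 × 10⁻⁴ − 3.792 × 10⁻⁴ = 2.448 × 10⁻⁴, so Δρ ≈ 0.2512 kg m⁻³.
N² = (g/ρ₀)·Δρ/Δz = g·(Δρ/ρ₀)/Δz = 9.81 × 2.448 × 10⁻⁴ / 59 = 4.0703 × 10⁻⁵ s⁻².
N = √(4.0703 × 10⁻⁵) = 6.3799 × 10⁻³ rad s⁻¹ → T = 2π/N = 984.84 s = 16.414 min ≈ 16.4 min.

16.4 min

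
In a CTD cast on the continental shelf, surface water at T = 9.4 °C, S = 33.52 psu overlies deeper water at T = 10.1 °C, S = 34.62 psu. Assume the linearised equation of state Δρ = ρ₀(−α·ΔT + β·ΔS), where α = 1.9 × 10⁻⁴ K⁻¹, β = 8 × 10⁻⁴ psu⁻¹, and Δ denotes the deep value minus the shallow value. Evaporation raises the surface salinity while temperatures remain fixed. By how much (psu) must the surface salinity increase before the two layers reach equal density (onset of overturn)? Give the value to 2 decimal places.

Neutral buoyancy requires −α(T_deep − T_surf) + β(S_deep − S_surf′) = 0.
S_surf′ = S_deep − (α/β)·ΔT = 34.62 − (1.9 × 10⁻⁴/8 × 10⁻⁴)·(+0.7) = 34.4537 psu.
Increase required: 34.4537 − 33.52 = 0.9337 psu.

0.93 psu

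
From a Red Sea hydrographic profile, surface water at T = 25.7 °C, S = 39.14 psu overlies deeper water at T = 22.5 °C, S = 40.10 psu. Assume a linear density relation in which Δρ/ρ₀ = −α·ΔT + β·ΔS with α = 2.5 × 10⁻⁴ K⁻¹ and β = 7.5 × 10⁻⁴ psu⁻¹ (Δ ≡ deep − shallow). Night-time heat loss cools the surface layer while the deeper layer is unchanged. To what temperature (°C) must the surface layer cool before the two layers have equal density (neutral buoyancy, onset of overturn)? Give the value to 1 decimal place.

Neutral buoyancy requires Δρ = 0, i.e. −α(T_deep − T_surf′) + β(S_deep − S_surf) = 0.
T_surf′ = T_deep − (β/α)·ΔS = 22.5 − (7.5 × 10⁻⁴/2.5 × 10⁻⁴)·(+0.96) = 19.620 °C.
Cooling required: 25.7 − (19.620) = 6.080 °C.

19.6 °C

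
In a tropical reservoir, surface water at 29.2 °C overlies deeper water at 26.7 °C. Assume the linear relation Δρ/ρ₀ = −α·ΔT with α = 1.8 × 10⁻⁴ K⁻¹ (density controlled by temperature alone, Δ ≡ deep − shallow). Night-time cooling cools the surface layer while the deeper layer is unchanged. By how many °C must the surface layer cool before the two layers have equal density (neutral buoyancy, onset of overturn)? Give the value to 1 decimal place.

2.5 °C

With temperature the only control, equal density requires T_surf′ = T_deep.
T_surf′ = 26.7 °C.
Cooling required: 29.2 − 26.7 = 2.5 °C.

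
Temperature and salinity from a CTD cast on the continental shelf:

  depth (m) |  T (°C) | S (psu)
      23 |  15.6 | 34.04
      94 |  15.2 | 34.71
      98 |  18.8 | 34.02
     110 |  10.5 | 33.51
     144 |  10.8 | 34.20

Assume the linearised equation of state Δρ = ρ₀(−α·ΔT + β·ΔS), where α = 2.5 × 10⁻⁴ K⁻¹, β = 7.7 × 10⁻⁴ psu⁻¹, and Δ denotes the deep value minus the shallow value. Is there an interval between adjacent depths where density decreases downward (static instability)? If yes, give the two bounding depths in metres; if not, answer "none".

94–98 m

Evaluate Δρ/ρ₀ = −αΔT + βΔS across each adjacent pair:
  23–94 m: −αΔT+βΔS = −(2.5 × 10⁻⁴)(-0.4)+(7.7 × 10⁻⁴)(+0.67) = 6.2 × 10⁻⁴ → stable
  94–98 m: −αΔT+βΔS = −(2.5 × 10⁻⁴)(+3.6)+(7.7 × 10⁻⁴)(-0.69) = -1.4 × 10⁻³ → UNSTABLE
  98–110 m: −αΔT+βΔS = −(2.5 × 10⁻⁴)(-8.3)+(7.7 × 10⁻⁴)(-0.51) = 1.7 × 10⁻³ → stable
  110–144 m: −αΔT+βΔS = −(2.5 × 10⁻⁴)(+0.3)+(7.7 × 10⁻⁴)(+0.69) = 4.6 × 10⁻⁴ → stable
The 94–98 m interval has Δρ < 0: lighter water underlies denser water.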